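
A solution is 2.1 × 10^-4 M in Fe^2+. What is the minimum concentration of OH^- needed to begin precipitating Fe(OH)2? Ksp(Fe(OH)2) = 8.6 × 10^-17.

[OH^-] = 6.4 × 10^-7 M

Fe(OH)2(s) ⇌ Fe^2+ + 2 OH^-
Ksp = [Fe^2+][OH^-]^2
Precipitation begins when Q = Ksp. With [Fe^2+] = 2.1 × 10^-4 M:
8.6 × 10^-17 = (2.1 × 10^-4) × [OH^-]^2
[OH^-] = (8.6 × 10^-17 / 2.1 × 10^-4)^(1/2) = 6.4 x 10^-7 M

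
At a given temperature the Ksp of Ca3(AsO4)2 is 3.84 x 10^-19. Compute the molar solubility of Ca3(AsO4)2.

8.13 × 10^-5 M

Ca3(AsO4)2(s) <=> 3 Ca^2+ + 2 AsO4^3-
Ksp = [Ca^2+]^3[AsO4^3-]^2
With molar solubility s: [Ca^2+] = 3s, [AsO4^3-] = 2s.
So Ksp = (3s)^3 × (2s)^2 = 108s^5
s^5 = 3.84 x 10^-19 / 108, so s = 8.13 x 10^-5 M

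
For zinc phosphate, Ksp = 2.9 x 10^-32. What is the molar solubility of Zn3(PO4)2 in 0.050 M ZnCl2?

Zn3(PO4)2(s) ⇌ 3 Zn^2+ + 2 PO4^3-
Ksp = [Zn^2+]^3[PO4^3-]^2
Let s = moles of Zn3(PO4)2 that dissolve per litre. [Zn^2+] = 0.050 + 3s ≈ 0.050, [PO4^3-] = 2s (since Zn^2+ from ZnCl2 dominates).
Ksp ≈ (0.050)^3 × (2s)^2
s = 7.6 × 10^-15 M
Check: 3s = 2.3 × 10^-14 ≪ 0.050, so the approximation is valid.

s ≈ 7.6 × 10^-15 M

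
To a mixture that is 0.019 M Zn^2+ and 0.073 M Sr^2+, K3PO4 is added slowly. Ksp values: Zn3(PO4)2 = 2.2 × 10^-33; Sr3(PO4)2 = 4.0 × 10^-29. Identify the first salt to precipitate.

Zn3(PO4)2

Each salt begins to precipitate when Q = Ksp, i.e. when [PO4^3-] reaches its threshold.
For Zn3(PO4)2: 2.2 × 10^-33 = (0.019)^3 × [PO4^3-]^2  ⇒  [PO4^3-] = 1.8 × 10^-14 M.
For Sr3(PO4)2: 4.0 × 10^-29 = (0.073)^3 × [PO4^3-]^2  ⇒  [PO4^3-] = 3.2 × 10^-13 M.
The salt with the lower threshold [PO4^3-] precipitates first: Zn3(PO4)2.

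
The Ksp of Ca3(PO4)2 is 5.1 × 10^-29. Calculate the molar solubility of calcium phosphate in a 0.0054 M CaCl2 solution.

Ca3(PO4)2(s) <=> 3 Ca^2+(aq) + 2 PO4^3-(aq)
Ksp = [Ca^2+]^3[PO4^3-]^2
Let s be the molar solubility in this solution. [Ca^2+] = 0.0054 + 3s ≈ 0.0054, [PO4^3-] = 2s (common-ion effect: Ca^2+ is already 0.0054 M).
Ksp ≈ (0.0054)^3 × (2s)^2
s = 9.0 × 10^-12 M
Check: 3s = 2.7 x 10^-11 ≪ 0.0054, so the approximation is valid.

9.0e-12 M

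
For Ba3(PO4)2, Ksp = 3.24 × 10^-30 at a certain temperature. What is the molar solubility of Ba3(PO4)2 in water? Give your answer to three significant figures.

s ≈ 4.96 × 10^-7 M

Ba3(PO4)2(s) ⇌ 3 Ba^2+ + 2 PO4^3-
Ksp = [Ba^2+]^3[PO4^3-]^2
With molar solubility s: [Ba^2+] = 3s, [PO4^3-] = 2s.
Substituting: Ksp = (3s)^3(2s)^2 = 108s^5
Solving, s = (3.24 × 10^-30/108)^(1/5) = 4.96 x 10^-7 M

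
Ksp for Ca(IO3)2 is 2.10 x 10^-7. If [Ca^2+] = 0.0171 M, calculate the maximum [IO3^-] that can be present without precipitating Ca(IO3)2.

Ca(IO3)2(s) ⇌ Ca^2+(aq) + 2 IO3^-(aq)
Ksp = [Ca^2+][IO3^-]^2
Precipitation begins when Q = Ksp. With [Ca^2+] = 0.0171 M:
2.10 x 10^-7 = (0.0171) × [IO3^-]^2
[IO3^-] = (2.10 x 10^-7 / 1.71 × 10^-2)^(1/2) = 3.50 × 10^-3 M

[IO3^-] ≈ 3.50 × 10^-3 M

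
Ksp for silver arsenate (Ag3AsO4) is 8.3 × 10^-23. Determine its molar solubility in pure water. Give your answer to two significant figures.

1.3 x 10^-6 M

Ag3AsO4(s) <=> 3 Ag^+ + AsO4^3-
Ksp = [Ag^+]^3[AsO4^3-]
For each mole of Ag3AsO4 that dissolves: [Ag^+] = 3s, [AsO4^3-] = s.
Substituting: Ksp = (3s)^3s = 27s^4
s^4 = 8.3 × 10^-23 / 27, so s = 1.3 × 10^-6 M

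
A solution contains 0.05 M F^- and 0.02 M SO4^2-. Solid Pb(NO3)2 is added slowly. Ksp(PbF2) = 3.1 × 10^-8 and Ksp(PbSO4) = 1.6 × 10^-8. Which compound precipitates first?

PbSO4

Precipitation of each salt starts when its ion product equals its Ksp.
For PbF2: 3.1 × 10^-8 = (0.05)^2 × [Pb^2+]  ⇒  [Pb^2+] = 1.2 × 10^-5 M.
For PbSO4: 1.6 × 10^-8 = 0.02 × [Pb^2+]  ⇒  [Pb^2+] = 8.0 × 10^-7 M.
The salt with the lower threshold [Pb^2+] precipitates first: PbSO4.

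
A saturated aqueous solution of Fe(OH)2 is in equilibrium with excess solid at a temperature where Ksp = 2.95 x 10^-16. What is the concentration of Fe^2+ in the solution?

[Fe^2+] ≈ 4.19e-6 M

Fe(OH)2(s) ⇌ Fe^2+ + 2 OH^-
Ksp = [Fe^2+][OH^-]^2
With molar solubility s: [Fe^2+] = s, [OH^-] = 2s.
So Ksp = s × (2s)^2 = 4s^3
s = (2.95 x 10^-16 / 4)^(1/3) = 4.194 × 10^-6 M
[Fe^2+] = s = 4.19 x 10^-6 M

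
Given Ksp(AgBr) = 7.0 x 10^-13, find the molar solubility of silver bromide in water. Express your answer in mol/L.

AgBr(s) <=> Ag^+(aq) + Br^-(aq)
Ksp = [Ag^+][Br^-]
If s mol/L of AgBr dissolves, [Ag^+] = s and [Br^-] = s.
Ksp = (s)(s) = s^2
s = (7.0 x 10^-13)^(1/2) = 8.4 x 10^-7 M

s ≈ 8.4 x 10^-7 M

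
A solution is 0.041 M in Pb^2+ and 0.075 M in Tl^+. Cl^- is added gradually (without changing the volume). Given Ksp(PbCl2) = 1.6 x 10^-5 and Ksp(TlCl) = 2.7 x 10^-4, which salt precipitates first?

TlCl

Each salt begins to precipitate when Q = Ksp, i.e. when [Cl^-] reaches its threshold.
For PbCl2: 1.6 x 10^-5 = 0.041 × [Cl^-]^2  ⇒  [Cl^-] = 2.0 × 10^-2 M.
For TlCl: 2.7 x 10^-4 = 0.075 × [Cl^-]  ⇒  [Cl^-] = 3.6 x 10^-3 M.
The salt with the lower threshold [Cl^-] precipitates first: TlCl.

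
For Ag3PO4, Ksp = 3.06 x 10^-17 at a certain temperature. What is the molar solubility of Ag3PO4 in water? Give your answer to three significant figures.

s ≈ 3.26e-5 M

Ag3PO4(s) <=> 3 Ag^+ + PO4^3-
Ksp = [Ag^+]^3[PO4^3-]
For each mole of Ag3PO4 that dissolves: [Ag^+] = 3s, [PO4^3-] = s.
So Ksp = (3s)^3 × s = 27s^4
s^4 = 3.06 x 10^-17 / 27, so s = 3.26 × 10^-5 M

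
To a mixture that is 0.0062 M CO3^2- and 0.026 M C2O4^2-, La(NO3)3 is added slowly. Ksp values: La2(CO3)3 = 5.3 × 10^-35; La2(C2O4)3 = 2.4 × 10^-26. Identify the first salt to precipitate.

La2(CO3)3

Each salt begins to precipitate when Q = Ksp, i.e. when [La^3+] reaches its threshold.
For La2(CO3)3: 5.3 × 10^-35 = (0.0062)^3 × [La^3+]^2  ⇒  [La^3+] = 1.5 × 10^-14 M.
For La2(C2O4)3: 2.4 × 10^-26 = (0.026)^3 × [La^3+]^2  ⇒  [La^3+] = 3.7 × 10^-11 M.
The salt with the lower threshold [La^3+] precipitates first: La2(CO3)3.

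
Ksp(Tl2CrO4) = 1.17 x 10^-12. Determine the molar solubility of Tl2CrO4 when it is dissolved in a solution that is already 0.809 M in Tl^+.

Tl2CrO4(s) ⇌ 2 Tl^+(aq) + CrO4^2-(aq)
Ksp = [Tl^+]^2[CrO4^2-]
If s mol/L dissolves here, [Tl^+] = 0.809 + 2s ≈ 0.809, [CrO4^2-] = s (Ksp is small, so little additional dissolves).
Ksp ≈ (0.809)^2 × s
s = 1.79 × 10^-12 M
Check: 2s = 3.6 × 10^-12 ≪ 0.809, so the approximation is valid.

1.79 x 10^-12 M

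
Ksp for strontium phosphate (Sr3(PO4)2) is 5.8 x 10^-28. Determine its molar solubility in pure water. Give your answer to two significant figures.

Sr3(PO4)2(s) <=> 3 Sr^2+(aq) + 2 PO4^3-(aq)
Ksp = [Sr^2+]^3[PO4^3-]^2
If s mol/L of Sr3(PO4)2 dissolves, [Sr^2+] = 3s and [PO4^3-] = 2s.
So Ksp = (3s)^3 × (2s)^2 = 108s^5
s = (5.8 x 10^-28 / 108)^(1/5) = 1.4 x 10^-6 M

s = 1.4 x 10^-6 M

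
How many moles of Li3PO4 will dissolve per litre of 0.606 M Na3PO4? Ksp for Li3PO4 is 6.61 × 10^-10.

Li3PO4(s) <=> 3 Li^+(aq) + PO4^3-(aq)
Ksp = [Li^+]^3[PO4^3-]
If s mol/L dissolves here, [Li^+] = 3s, [PO4^3-] = 0.606 + s ≈ 0.606 (Ksp is small, so little additional dissolves).
Ksp ≈ (3s)^3 × 0.606
s = 3.43 x 10^-4 M
Check: s = 3.4 × 10^-4 ≪ 0.606, so the approximation is valid.

3.43 × 10^-4 M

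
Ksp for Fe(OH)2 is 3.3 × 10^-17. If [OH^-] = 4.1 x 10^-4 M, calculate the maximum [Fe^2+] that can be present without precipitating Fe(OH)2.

[Fe^2+] ≈ 2.0 × 10^-10 M

Fe(OH)2(s) ⇌ Fe^2+(aq) + 2 OH^-(aq)
Ksp = [Fe^2+][OH^-]^2
Precipitation begins when Q = Ksp. With [OH^-] = 4.1 x 10^-4 M:
3.3 × 10^-17 = (4.1 x 10^-4)^2 × [Fe^2+]
[Fe^2+] = (3.3 × 10^-17 / 1.68 × 10^-7) = 2.0 × 10^-10 M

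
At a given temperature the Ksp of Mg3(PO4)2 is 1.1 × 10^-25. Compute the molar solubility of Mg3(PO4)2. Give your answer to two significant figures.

Mg3(PO4)2(s) ⇌ 3 Mg^2+ + 2 PO4^3-
Ksp = [Mg^2+]^3[PO4^3-]^2
For each mole of Mg3(PO4)2 that dissolves: [Mg^2+] = 3s, [PO4^3-] = 2s.
Substituting: Ksp = (3s)^3(2s)^2 = 108s^5
s^5 = 1.1 × 10^-25 / 108, so s = 4.0 × 10^-6 M

4.0 × 10^-6 M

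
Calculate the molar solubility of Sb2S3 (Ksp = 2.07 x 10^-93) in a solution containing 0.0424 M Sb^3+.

Sb2S3(s) <=> 2 Sb^3+(aq) + 3 S^2-(aq)
Ksp = [Sb^3+]^2[S^2-]^3
Let s = moles of Sb2S3 that dissolve per litre. [Sb^3+] = 0.0424 + 2s ≈ 0.0424, [S^2-] = 3s (since the Sb^3+ already present dominates).
Ksp ≈ (0.0424)^2 × (3s)^3
s = 3.49 × 10^-31 M
Check: 2s = 7.0 × 10^-31 ≪ 0.0424, so the approximation is valid.

3.49e-31 M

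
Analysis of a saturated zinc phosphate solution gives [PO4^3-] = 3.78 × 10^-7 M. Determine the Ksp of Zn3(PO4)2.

Ksp ≈ 2.60 × 10^-32

Zn3(PO4)2(s) <=> 3 Zn^2+(aq) + 2 PO4^3-(aq)
Stoichiometry gives [Zn^2+] = (3/2)[PO4^3-] = 5.670 × 10^-7 M.
Ksp = [Zn^2+]^3[PO4^3-]^2
Ksp = (5.670 × 10^-7)^3 × (3.78 × 10^-7)^2 = 2.60 × 10^-32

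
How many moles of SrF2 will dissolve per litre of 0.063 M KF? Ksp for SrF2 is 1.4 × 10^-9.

s ≈ 3.5e-7 M

SrF2(s) <=> Sr^2+(aq) + 2 F^-(aq)
Ksp = [Sr^2+][F^-]^2
If s mol/L dissolves here, [Sr^2+] = s, [F^-] = 0.063 + 2s ≈ 0.063 (Ksp is small, so little additional dissolves).
Ksp ≈ s × (0.063)^2
s = 3.5 × 10^-7 M
Check: 2s = 7.1 × 10^-7 ≪ 0.063, so the approximation is valid.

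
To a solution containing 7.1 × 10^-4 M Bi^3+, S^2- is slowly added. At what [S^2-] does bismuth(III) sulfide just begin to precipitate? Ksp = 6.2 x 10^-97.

[S^2-] ≈ 1.1 x 10^-30 M

Bi2S3(s) ⇌ 2 Bi^3+(aq) + 3 S^2-(aq)
Ksp = [Bi^3+]^2[S^2-]^3
Precipitation begins when Q = Ksp. With [Bi^3+] = 7.1 × 10^-4 M:
6.2 x 10^-97 = (7.1 × 10^-4)^2 × [S^2-]^3
[S^2-] = (6.2 x 10^-97 / 5.04 × 10^-7)^(1/3) = 1.1 × 10^-30 M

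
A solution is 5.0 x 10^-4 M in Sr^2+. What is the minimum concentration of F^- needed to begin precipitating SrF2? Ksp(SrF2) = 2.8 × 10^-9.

2.4 × 10^-3 M

SrF2(s) ⇌ Sr^2+(aq) + 2 F^-(aq)
Ksp = [Sr^2+][F^-]^2
Precipitation begins when Q = Ksp. With [Sr^2+] = 5.0 x 10^-4 M:
2.8 × 10^-9 = (5.0 x 10^-4) × [F^-]^2
[F^-] = (2.8 × 10^-9 / 5.0 × 10^-4)^(1/2) = 2.4 × 10^-3 M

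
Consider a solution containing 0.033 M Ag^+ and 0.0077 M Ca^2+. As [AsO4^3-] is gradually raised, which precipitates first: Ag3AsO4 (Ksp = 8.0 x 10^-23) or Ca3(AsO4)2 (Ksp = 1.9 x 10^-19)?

Each salt begins to precipitate when Q = Ksp, i.e. when [AsO4^3-] reaches its threshold.
For Ag3AsO4: 8.0 x 10^-23 = (0.033)^3 × [AsO4^3-]  ⇒  [AsO4^3-] = 2.2 × 10^-18 M.
For Ca3(AsO4)2: 1.9 x 10^-19 = (0.0077)^3 × [AsO4^3-]^2  ⇒  [AsO4^3-] = 6.5 × 10^-7 M.
The salt with the lower threshold [AsO4^3-] precipitates first: Ag3AsO4.

Ag3AsO4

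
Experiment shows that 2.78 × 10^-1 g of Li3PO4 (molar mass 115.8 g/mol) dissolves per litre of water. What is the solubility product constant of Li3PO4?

Ksp = 8.97 × 10^-10

Molar solubility s = (2.78 x 10^-1 g/L) / (115.8 g/mol) = 2.401 x 10^-3 M.
Li3PO4(s) <=> 3 Li^+ + PO4^3-
For each mole of Li3PO4 that dissolves: [Li^+] = 3s, [PO4^3-] = s.
Ksp = [Li^+]^3[PO4^3-]
Substituting: Ksp = (3s)^3s = 27s^4
Ksp = 27 × (2.401 × 10^-3)^4 = 8.97 × 10^-10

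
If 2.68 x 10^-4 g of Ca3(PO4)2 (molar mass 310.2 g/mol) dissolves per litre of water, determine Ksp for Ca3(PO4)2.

Ksp = 5.20 x 10^-29

Molar solubility s = (2.68 × 10^-4 g/L) / (310.2 g/mol) = 8.640 x 10^-7 M.
Ca3(PO4)2(s) ⇌ 3 Ca^2+ + 2 PO4^3-
If s mol/L of Ca3(PO4)2 dissolves, [Ca^2+] = 3s and [PO4^3-] = 2s.
Ksp = [Ca^2+]^3[PO4^3-]^2
Substituting: Ksp = (3s)^3(2s)^2 = 108s^5
Ksp = 108 × (8.640 × 10^-7)^5 = 5.20 x 10^-29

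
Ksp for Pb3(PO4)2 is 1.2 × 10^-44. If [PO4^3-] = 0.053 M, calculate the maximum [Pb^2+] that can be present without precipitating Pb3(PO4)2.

[Pb^2+] = 1.6e-14 M

Pb3(PO4)2(s) ⇌ 3 Pb^2+ + 2 PO4^3-
Ksp = [Pb^2+]^3[PO4^3-]^2
Precipitation begins when Q = Ksp. With [PO4^3-] = 0.053 M:
1.2 × 10^-44 = (0.053)^2 × [Pb^2+]^3
[Pb^2+] = (1.2 × 10^-44 / 2.81 × 10^-3)^(1/3) = 1.6 × 10^-14 M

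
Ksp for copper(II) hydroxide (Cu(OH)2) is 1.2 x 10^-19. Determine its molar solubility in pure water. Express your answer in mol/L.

Cu(OH)2(s) ⇌ Cu^2+(aq) + 2 OH^-(aq)
Ksp = [Cu^2+][OH^-]^2
For each mole of Cu(OH)2 that dissolves: [Cu^2+] = s, [OH^-] = 2s.
So Ksp = s × (2s)^2 = 4s^3
s^3 = 1.2 x 10^-19 / 4, so s = 3.1 × 10^-7 M

3.1e-7 M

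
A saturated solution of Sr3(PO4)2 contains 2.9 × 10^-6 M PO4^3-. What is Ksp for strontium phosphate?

Sr3(PO4)2(s) ⇌ 3 Sr^2+(aq) + 2 PO4^3-(aq)
Stoichiometry gives [Sr^2+] = (3/2)[PO4^3-] = 4.35 × 10^-6 M.
Ksp = [Sr^2+]^3[PO4^3-]^2
Ksp = (4.35 × 10^-6)^3 × (2.9 × 10^-6)^2 = 6.9 × 10^-28

Ksp = 6.9e-28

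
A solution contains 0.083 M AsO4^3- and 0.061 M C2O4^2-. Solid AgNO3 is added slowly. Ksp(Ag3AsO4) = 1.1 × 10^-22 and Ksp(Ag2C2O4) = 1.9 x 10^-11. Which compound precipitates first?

Each salt begins to precipitate when Q = Ksp, i.e. when [Ag^+] reaches its threshold.
For Ag3AsO4: 1.1 × 10^-22 = 0.083 × [Ag^+]^3  ⇒  [Ag^+] = 1.1 × 10^-7 M.
For Ag2C2O4: 1.9 x 10^-11 = 0.061 × [Ag^+]^2  ⇒  [Ag^+] = 1.8 × 10^-5 M.
The salt with the lower threshold [Ag^+] precipitates first: Ag3AsO4.

Ag3AsO4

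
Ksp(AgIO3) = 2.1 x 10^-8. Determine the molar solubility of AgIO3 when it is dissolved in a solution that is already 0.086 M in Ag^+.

2.4 × 10^-7 M

AgIO3(s) ⇌ Ag^+ + IO3^-
Ksp = [Ag^+][IO3^-]
Let s = moles of AgIO3 that dissolve per litre. [Ag^+] = 0.086 + s ≈ 0.086, [IO3^-] = s (Ksp is small, so little additional dissolves).
Ksp ≈ 0.086 × s
s = 2.4 × 10^-7 M
Check: s = 2.4 × 10^-7 ≪ 0.086, so the approximation is valid.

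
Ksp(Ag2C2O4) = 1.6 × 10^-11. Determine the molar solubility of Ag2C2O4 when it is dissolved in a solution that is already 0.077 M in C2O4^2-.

Ag2C2O4(s) ⇌ 2 Ag^+(aq) + C2O4^2-(aq)
Ksp = [Ag^+]^2[C2O4^2-]
If s mol/L dissolves here, [Ag^+] = 2s, [C2O4^2-] = 0.077 + s ≈ 0.077 (common-ion effect: C2O4^2- is already 0.077 M).
Ksp ≈ (2s)^2 × 0.077
s = 7.2 × 10^-6 M
Check: s = 7.2 x 10^-6 ≪ 0.077, so the approximation is valid.

s ≈ 7.2e-6 M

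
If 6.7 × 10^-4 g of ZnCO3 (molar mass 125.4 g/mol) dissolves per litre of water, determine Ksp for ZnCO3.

Ksp ≈ 2.9 × 10^-11

Molar solubility s = (6.7 x 10^-4 g/L) / (125.4 g/mol) = 5.34 × 10^-6 M.
ZnCO3(s) ⇌ Zn^2+ + CO3^2-
If s mol/L of ZnCO3 dissolves, [Zn^2+] = s and [CO3^2-] = s.
Ksp = [Zn^2+][CO3^2-]
Ksp = (s)(s) = s^2
Ksp = (5.34 × 10^-6)^2 = 2.9 x 10^-11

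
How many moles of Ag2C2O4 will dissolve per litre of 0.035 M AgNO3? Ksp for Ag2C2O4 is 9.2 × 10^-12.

Ag2C2O4(s) ⇌ 2 Ag^+ + C2O4^2-
Ksp = [Ag^+]^2[C2O4^2-]
Let s = moles of Ag2C2O4 that dissolve per litre. [Ag^+] = 0.035 + 2s ≈ 0.035, [C2O4^2-] = s (Ksp is small, so little additional dissolves).
Ksp ≈ (0.035)^2 × s
s = 7.5 × 10^-9 M
Check: 2s = 1.5 x 10^-8 ≪ 0.035, so the approximation is valid.

7.5 x 10^-9 M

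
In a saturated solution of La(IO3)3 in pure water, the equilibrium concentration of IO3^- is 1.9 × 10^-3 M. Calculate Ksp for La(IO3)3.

Ksp ≈ 4.3 x 10^-12

La(IO3)3(s) ⇌ La^3+ + 3 IO3^-
Stoichiometry gives [La^3+] = (1/3)[IO3^-] = 6.33 x 10^-4 M.
Ksp = [La^3+][IO3^-]^3
Ksp = 6.33 × 10^-4 × (1.9 × 10^-3)^3 = 4.3 × 10^-12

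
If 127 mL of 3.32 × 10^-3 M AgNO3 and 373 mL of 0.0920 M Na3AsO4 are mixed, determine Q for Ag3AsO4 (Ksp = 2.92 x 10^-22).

Total volume = 127 + 373 = 500 mL.
[Ag^+] = 3.32 x 10^-3 × (127/500) = 8.433 x 10^-4 M
[AsO4^3-] = 9.20 × 10^-2 × (373/500) = 6.863 x 10^-2 M
Ag3AsO4(s) ⇌ 3 Ag^+(aq) + AsO4^3-(aq), so Q = [Ag^+]^3[AsO4^3-]
Q = (8.433 × 10^-4)^3(6.863 × 10^-2) = 4.12 × 10^-11
Q > Ksp, so Ag3AsO4 will precipitate.

Q = 4.12e-11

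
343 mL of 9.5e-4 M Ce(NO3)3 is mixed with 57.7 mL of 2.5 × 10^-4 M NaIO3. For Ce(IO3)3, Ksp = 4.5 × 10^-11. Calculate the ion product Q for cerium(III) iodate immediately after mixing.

3.8 × 10^-17

Total volume = 343 + 57.7 = 400.7 mL.
[Ce^3+] = 9.5 × 10^-4 × (343/400.7) = 8.13 x 10^-4 M
[IO3^-] = 2.5 × 10^-4 × (57.7/400.7) = 3.60 x 10^-5 M
Ce(IO3)3(s) <=> Ce^3+(aq) + 3 IO3^-(aq), so Q = [Ce^3+][IO3^-]^3
Q = (8.13 × 10^-4)(3.60 x 10^-5)^3 = 3.8 x 10^-17
Q < Ksp, so no precipitate of Ce(IO3)3 forms.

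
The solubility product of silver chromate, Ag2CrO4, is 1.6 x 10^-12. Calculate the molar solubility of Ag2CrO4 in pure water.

s ≈ 7.4 x 10^-5 M

Ag2CrO4(s) ⇌ 2 Ag^+(aq) + CrO4^2-(aq)
Ksp = [Ag^+]^2[CrO4^2-]
Let s = molar solubility. Then [Ag^+] = 2s and [CrO4^2-] = s.
So Ksp = (2s)^2 × s = 4s^3
s^3 = 1.6 x 10^-12 / 4, so s = 7.4 × 10^-5 M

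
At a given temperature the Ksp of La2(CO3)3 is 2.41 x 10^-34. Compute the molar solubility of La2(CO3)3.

La2(CO3)3(s) <=> 2 La^3+ + 3 CO3^2-
Ksp = [La^3+]^2[CO3^2-]^3
Let s = molar solubility. Then [La^3+] = 2s and [CO3^2-] = 3s.
So Ksp = (2s)^2 × (3s)^3 = 108s^5
Solving, s = (2.41 x 10^-34/108)^(1/5) = 7.41 × 10^-8 M

s = 7.41e-8 M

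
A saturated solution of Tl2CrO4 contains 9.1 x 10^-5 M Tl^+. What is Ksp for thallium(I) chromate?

Ksp = 3.8 × 10^-13

Tl2CrO4(s) ⇌ 2 Tl^+ + CrO4^2-
Stoichiometry gives [CrO4^2-] = (1/2)[Tl^+] = 4.55 × 10^-5 M.
Ksp = [Tl^+]^2[CrO4^2-]
Ksp = (9.1 x 10^-5)^2 × 4.55 × 10^-5 = 3.8 × 10^-13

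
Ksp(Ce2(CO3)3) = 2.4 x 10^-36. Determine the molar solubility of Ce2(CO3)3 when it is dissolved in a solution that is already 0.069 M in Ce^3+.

Ce2(CO3)3(s) <=> 2 Ce^3+ + 3 CO3^2-
Ksp = [Ce^3+]^2[CO3^2-]^3
If s mol/L dissolves here, [Ce^3+] = 0.069 + 2s ≈ 0.069, [CO3^2-] = 3s (since the Ce^3+ already present dominates).
Ksp ≈ (0.069)^2 × (3s)^3
s = 2.7 × 10^-12 M
Check: 2s = 5.3 × 10^-12 ≪ 0.069, so the approximation is valid.

s ≈ 2.7 × 10^-12 M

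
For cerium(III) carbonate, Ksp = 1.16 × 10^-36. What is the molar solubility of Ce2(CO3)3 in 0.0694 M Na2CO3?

Ce2(CO3)3(s) ⇌ 2 Ce^3+(aq) + 3 CO3^2-(aq)
Ksp = [Ce^3+]^2[CO3^2-]^3
If s mol/L dissolves here, [Ce^3+] = 2s, [CO3^2-] = 0.0694 + 3s ≈ 0.0694 (Ksp is small, so little additional dissolves).
Ksp ≈ (2s)^2 × (0.0694)^3
s = 2.95 × 10^-17 M
Check: 3s = 8.8 x 10^-17 ≪ 0.0694, so the approximation is valid.

s = 2.95 × 10^-17 M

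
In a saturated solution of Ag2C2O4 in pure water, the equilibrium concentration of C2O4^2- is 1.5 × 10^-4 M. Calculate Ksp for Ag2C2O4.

Ag2C2O4(s) ⇌ 2 Ag^+ + C2O4^2-
Stoichiometry gives [Ag^+] = (2/1)[C2O4^2-] = 3.00 × 10^-4 M.
Ksp = [Ag^+]^2[C2O4^2-]
Ksp = (3.00 × 10^-4)^2 × 1.5 × 10^-4 = 1.4 × 10^-11

Ksp = 1.4 × 10^-11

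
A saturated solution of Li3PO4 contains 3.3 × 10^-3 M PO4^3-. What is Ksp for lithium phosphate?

3.2 × 10^-9

Li3PO4(s) ⇌ 3 Li^+(aq) + PO4^3-(aq)
Stoichiometry gives [Li^+] = (3/1)[PO4^3-] = 9.90 × 10^-3 M.
Ksp = [Li^+]^3[PO4^3-]
Ksp = (9.90 x 10^-3)^3 × 3.3 × 10^-3 = 3.2 × 10^-9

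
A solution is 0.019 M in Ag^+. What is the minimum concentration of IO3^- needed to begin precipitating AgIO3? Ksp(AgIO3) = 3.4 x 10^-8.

[IO3^-] ≈ 1.8 x 10^-6 M

AgIO3(s) ⇌ Ag^+ + IO3^-
Ksp = [Ag^+][IO3^-]
Precipitation begins when Q = Ksp. With [Ag^+] = 0.019 M:
3.4 x 10^-8 = (0.019) × [IO3^-]
[IO3^-] = (3.4 x 10^-8 / 1.9 × 10^-2) = 1.8 x 10^-6 M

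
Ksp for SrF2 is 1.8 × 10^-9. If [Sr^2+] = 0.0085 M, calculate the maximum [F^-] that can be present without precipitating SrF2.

SrF2(s) ⇌ Sr^2+(aq) + 2 F^-(aq)
Ksp = [Sr^2+][F^-]^2
Precipitation begins when Q = Ksp. With [Sr^2+] = 0.0085 M:
1.8 × 10^-9 = (0.0085) × [F^-]^2
[F^-] = (1.8 × 10^-9 / 8.5 x 10^-3)^(1/2) = 4.6 x 10^-4 M

[F^-] ≈ 4.6e-4 M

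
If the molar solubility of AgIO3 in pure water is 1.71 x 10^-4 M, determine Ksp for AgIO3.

Ksp = 2.92e-8

AgIO3(s) <=> Ag^+ + IO3^-
For each mole of AgIO3 that dissolves: [Ag^+] = s, [IO3^-] = s.
Ksp = [Ag^+][IO3^-]
Ksp = s^2
Ksp = (1.71 x 10^-4)^2 = 2.92 × 10^-8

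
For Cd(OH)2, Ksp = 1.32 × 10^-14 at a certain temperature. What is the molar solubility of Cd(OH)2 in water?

Cd(OH)2(s) <=> Cd^2+(aq) + 2 OH^-(aq)
Ksp = [Cd^2+][OH^-]^2
With molar solubility s: [Cd^2+] = s, [OH^-] = 2s.
So Ksp = s × (2s)^2 = 4s^3
Solving, s = (1.32 × 10^-14/4)^(1/3) = 1.49 × 10^-5 M

1.49e-5 M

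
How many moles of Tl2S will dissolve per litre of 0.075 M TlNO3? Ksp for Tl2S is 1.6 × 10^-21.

Tl2S(s) ⇌ 2 Tl^+ + S^2-
Ksp = [Tl^+]^2[S^2-]
Let s be the molar solubility in this solution. [Tl^+] = 0.075 + 2s ≈ 0.075, [S^2-] = s (since Tl^+ from TlNO3 dominates).
Ksp ≈ (0.075)^2 × s
s = 2.8 × 10^-19 M
Check: 2s = 5.7 × 10^-19 ≪ 0.075, so the approximation is valid.

s = 2.8 × 10^-19 M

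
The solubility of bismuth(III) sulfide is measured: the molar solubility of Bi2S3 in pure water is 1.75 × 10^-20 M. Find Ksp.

Ksp ≈ 1.77 x 10^-97

Bi2S3(s) ⇌ 2 Bi^3+ + 3 S^2-
Let s = molar solubility. Then [Bi^3+] = 2s and [S^2-] = 3s.
Ksp = [Bi^3+]^2[S^2-]^3
Substituting: Ksp = (2s)^2(3s)^3 = 108s^5
With s = 1.75 x 10^-20: Ksp = 1.77 × 10^-97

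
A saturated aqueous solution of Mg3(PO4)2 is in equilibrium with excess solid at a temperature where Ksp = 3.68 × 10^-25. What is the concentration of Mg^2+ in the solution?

Mg3(PO4)2(s) <=> 3 Mg^2+(aq) + 2 PO4^3-(aq)
Ksp = [Mg^2+]^3[PO4^3-]^2
If s mol/L of Mg3(PO4)2 dissolves, [Mg^2+] = 3s and [PO4^3-] = 2s.
So Ksp = (3s)^3 × (2s)^2 = 108s^5
Solving, s = (3.68 × 10^-25/108)^(1/5) = 5.087 x 10^-6 M
[Mg^2+] = 3s = 1.53 × 10^-5 M

1.53 × 10^-5 M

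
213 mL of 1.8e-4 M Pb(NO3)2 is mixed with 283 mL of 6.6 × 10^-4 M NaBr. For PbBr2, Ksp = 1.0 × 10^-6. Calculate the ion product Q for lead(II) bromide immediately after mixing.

Total volume = 213 + 283 = 496 mL.
[Pb^2+] = 1.8 × 10^-4 × (213/496) = 7.73 × 10^-5 M
[Br^-] = 6.6 x 10^-4 × (283/496) = 3.77 × 10^-4 M
PbBr2(s) ⇌ Pb^2+(aq) + 2 Br^-(aq), so Q = [Pb^2+][Br^-]^2
Q = (7.73 x 10^-5)(3.77 × 10^-4)^2 = 1.1 x 10^-11
Q < Ksp, so no precipitate of PbBr2 forms.

Q = 1.1 × 10^-11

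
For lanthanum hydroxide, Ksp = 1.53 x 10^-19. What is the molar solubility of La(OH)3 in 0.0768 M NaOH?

s ≈ 3.38 × 10^-16 M

La(OH)3(s) ⇌ La^3+ + 3 OH^-
Ksp = [La^3+][OH^-]^3
If s mol/L dissolves here, [La^3+] = s, [OH^-] = 0.0768 + 3s ≈ 0.0768 (Ksp is small, so little additional dissolves).
Ksp ≈ s × (0.0768)^3
s = 3.38 × 10^-16 M
Check: 3s = 1.0 × 10^-15 ≪ 0.0768, so the approximation is valid.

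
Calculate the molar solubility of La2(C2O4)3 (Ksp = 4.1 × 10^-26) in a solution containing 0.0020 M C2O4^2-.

s = 1.1 × 10^-9 M

La2(C2O4)3(s) ⇌ 2 La^3+(aq) + 3 C2O4^2-(aq)
Ksp = [La^3+]^2[C2O4^2-]^3
Let s be the molar solubility in this solution. [La^3+] = 2s, [C2O4^2-] = 0.0020 + 3s ≈ 0.0020 (since the C2O4^2- already present dominates).
Ksp ≈ (2s)^2 × (0.0020)^3
s = 1.1 × 10^-9 M
Check: 3s = 3.4 × 10^-9 ≪ 0.0020, so the approximation is valid.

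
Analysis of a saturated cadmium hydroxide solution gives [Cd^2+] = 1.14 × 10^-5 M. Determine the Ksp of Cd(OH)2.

Ksp = 5.93 × 10^-15

Cd(OH)2(s) <=> Cd^2+ + 2 OH^-
Stoichiometry gives [OH^-] = (2/1)[Cd^2+] = 2.280 x 10^-5 M.
Ksp = [Cd^2+][OH^-]^2
Ksp = 1.14 x 10^-5 × (2.280 x 10^-5)^2 = 5.93 × 10^-15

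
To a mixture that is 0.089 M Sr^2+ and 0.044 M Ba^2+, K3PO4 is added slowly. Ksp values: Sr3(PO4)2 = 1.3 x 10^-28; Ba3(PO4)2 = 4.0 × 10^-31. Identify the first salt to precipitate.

Precipitation of each salt starts when its ion product equals its Ksp.
For Sr3(PO4)2: 1.3 x 10^-28 = (0.089)^3 × [PO4^3-]^2  ⇒  [PO4^3-] = 4.3 x 10^-13 M.
For Ba3(PO4)2: 4.0 × 10^-31 = (0.044)^3 × [PO4^3-]^2  ⇒  [PO4^3-] = 6.9 × 10^-14 M.
The salt with the lower threshold [PO4^3-] precipitates first: Ba3(PO4)2.

Ba3(PO4)2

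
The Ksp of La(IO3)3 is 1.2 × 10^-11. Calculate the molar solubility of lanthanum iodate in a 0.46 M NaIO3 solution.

s ≈ 1.2e-10 M

La(IO3)3(s) ⇌ La^3+(aq) + 3 IO3^-(aq)
Ksp = [La^3+][IO3^-]^3
If s mol/L dissolves here, [La^3+] = s, [IO3^-] = 0.46 + 3s ≈ 0.46 (common-ion effect: IO3^- is already 0.46 M).
Ksp ≈ s × (0.46)^3
s = 1.2 x 10^-10 M
Check: 3s = 3.7 × 10^-10 ≪ 0.46, so the approximation is valid.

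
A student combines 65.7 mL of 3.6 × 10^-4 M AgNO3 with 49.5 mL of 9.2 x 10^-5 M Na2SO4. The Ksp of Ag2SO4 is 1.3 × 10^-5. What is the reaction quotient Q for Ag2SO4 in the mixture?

1.7e-12

Total volume = 65.7 + 49.5 = 115.2 mL.
[Ag^+] = 3.6 × 10^-4 × (65.7/115.2) = 2.05 x 10^-4 M
[SO4^2-] = 9.2 x 10^-5 × (49.5/115.2) = 3.95 × 10^-5 M
Ag2SO4(s) ⇌ 2 Ag^+(aq) + SO4^2-(aq), so Q = [Ag^+]^2[SO4^2-]
Q = (2.05 × 10^-4)^2(3.95 x 10^-5) = 1.7 × 10^-12
Q < Ksp, so no precipitate of Ag2SO4 forms.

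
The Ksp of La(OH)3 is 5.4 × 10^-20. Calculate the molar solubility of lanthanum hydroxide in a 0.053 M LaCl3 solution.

s ≈ 3.4 × 10^-7 M

La(OH)3(s) <=> La^3+(aq) + 3 OH^-(aq)
Ksp = [La^3+][OH^-]^3
If s mol/L dissolves here, [La^3+] = 0.053 + s ≈ 0.053, [OH^-] = 3s (common-ion effect: La^3+ is already 0.053 M).
Ksp ≈ 0.053 × (3s)^3
s = 3.4 × 10^-7 M
Check: s = 3.4 x 10^-7 ≪ 0.053, so the approximation is valid.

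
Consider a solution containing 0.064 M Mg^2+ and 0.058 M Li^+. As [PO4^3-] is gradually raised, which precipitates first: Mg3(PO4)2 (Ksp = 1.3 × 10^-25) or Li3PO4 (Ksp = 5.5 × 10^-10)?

Mg3(PO4)2

Precipitation of each salt starts when its ion product equals its Ksp.
For Mg3(PO4)2: 1.3 × 10^-25 = (0.064)^3 × [PO4^3-]^2  ⇒  [PO4^3-] = 2.2 x 10^-11 M.
For Li3PO4: 5.5 × 10^-10 = (0.058)^3 × [PO4^3-]  ⇒  [PO4^3-] = 2.8 x 10^-6 M.
The salt with the lower threshold [PO4^3-] precipitates first: Mg3(PO4)2.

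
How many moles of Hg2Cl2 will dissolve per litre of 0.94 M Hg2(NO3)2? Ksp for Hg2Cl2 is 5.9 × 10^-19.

s ≈ 4.0 × 10^-10 M

Hg2Cl2(s) <=> Hg2^2+ + 2 Cl^-
Ksp = [Hg2^2+][Cl^-]^2
If s mol/L dissolves here, [Hg2^2+] = 0.94 + s ≈ 0.94, [Cl^-] = 2s (common-ion effect: Hg2^2+ is already 0.94 M).
Ksp ≈ 0.94 × (2s)^2
s = 4.0 × 10^-10 M
Check: s = 4.0 × 10^-10 ≪ 0.94, so the approximation is valid.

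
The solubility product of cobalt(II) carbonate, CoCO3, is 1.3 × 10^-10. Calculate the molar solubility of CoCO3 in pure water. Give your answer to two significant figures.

CoCO3(s) ⇌ Co^2+ + CO3^2-
Ksp = [Co^2+][CO3^2-]
With molar solubility s: [Co^2+] = s, [CO3^2-] = s.
Ksp = s^2
s = √(1.3 × 10^-10) = 1.1 × 10^-5 M

s = 1.1 x 10^-5 M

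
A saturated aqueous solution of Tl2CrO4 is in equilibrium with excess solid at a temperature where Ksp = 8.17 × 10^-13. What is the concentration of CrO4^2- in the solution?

Tl2CrO4(s) ⇌ 2 Tl^+ + CrO4^2-
Ksp = [Tl^+]^2[CrO4^2-]
With molar solubility s: [Tl^+] = 2s, [CrO4^2-] = s.
Substituting: Ksp = (2s)^2s = 4s^3
Solving, s = (8.17 × 10^-13/4)^(1/3) = 5.889 × 10^-5 M
[CrO4^2-] = s = 5.89 x 10^-5 M

5.89 x 10^-5 M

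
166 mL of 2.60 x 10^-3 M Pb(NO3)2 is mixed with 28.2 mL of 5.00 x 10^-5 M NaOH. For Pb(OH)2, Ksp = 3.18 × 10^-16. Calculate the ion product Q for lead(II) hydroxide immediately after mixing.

Total volume = 166 + 28.2 = 194.2 mL.
[Pb^2+] = 2.60 x 10^-3 × (166/194.2) = 2.222 x 10^-3 M
[OH^-] = 5.00 × 10^-5 × (28.2/194.2) = 7.261 × 10^-6 M
Pb(OH)2(s) <=> Pb^2+(aq) + 2 OH^-(aq), so Q = [Pb^2+][OH^-]^2
Q = (2.222 x 10^-3)(7.261 x 10^-6)^2 = 1.17 x 10^-13
Q > Ksp, so Pb(OH)2 will precipitate.

1.17 × 10^-13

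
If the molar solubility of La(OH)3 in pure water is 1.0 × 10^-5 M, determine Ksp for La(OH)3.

Ksp = 2.7 × 10^-19

La(OH)3(s) ⇌ La^3+(aq) + 3 OH^-(aq)
Let s = molar solubility. Then [La^3+] = s and [OH^-] = 3s.
Ksp = [La^3+][OH^-]^3
Substituting: Ksp = s(3s)^3 = 27s^4
With s = 1.0 × 10^-5: Ksp = 2.7 x 10^-19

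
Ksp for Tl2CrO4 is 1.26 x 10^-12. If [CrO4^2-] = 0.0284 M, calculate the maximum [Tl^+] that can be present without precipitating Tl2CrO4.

[Tl^+] = 6.66e-6 M

Tl2CrO4(s) ⇌ 2 Tl^+ + CrO4^2-
Ksp = [Tl^+]^2[CrO4^2-]
Precipitation begins when Q = Ksp. With [CrO4^2-] = 0.0284 M:
1.26 x 10^-12 = (0.0284) × [Tl^+]^2
[Tl^+] = (1.26 x 10^-12 / 2.84 × 10^-2)^(1/2) = 6.66 x 10^-6 M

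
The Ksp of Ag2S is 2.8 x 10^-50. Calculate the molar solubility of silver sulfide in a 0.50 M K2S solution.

Ag2S(s) ⇌ 2 Ag^+ + S^2-
Ksp = [Ag^+]^2[S^2-]
Let s = moles of Ag2S that dissolve per litre. [Ag^+] = 2s, [S^2-] = 0.50 + s ≈ 0.50 (Ksp is small, so little additional dissolves).
Ksp ≈ (2s)^2 × 0.50
s = 1.2 × 10^-25 M
Check: s = 1.2 × 10^-25 ≪ 0.50, so the approximation is valid.

s ≈ 1.2 × 10^-25 M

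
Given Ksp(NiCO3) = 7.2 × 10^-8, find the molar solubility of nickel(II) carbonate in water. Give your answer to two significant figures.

NiCO3(s) ⇌ Ni^2+(aq) + CO3^2-(aq)
Ksp = [Ni^2+][CO3^2-]
With molar solubility s: [Ni^2+] = s, [CO3^2-] = s.
Ksp = s^2
s = (7.2 × 10^-8)^(1/2) = 2.7 × 10^-4 M

s ≈ 2.7e-4 M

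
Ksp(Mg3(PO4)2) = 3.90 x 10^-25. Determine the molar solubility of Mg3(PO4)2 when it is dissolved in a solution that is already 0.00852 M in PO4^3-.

s ≈ 5.84 × 10^-8 M

Mg3(PO4)2(s) ⇌ 3 Mg^2+ + 2 PO4^3-
Ksp = [Mg^2+]^3[PO4^3-]^2
Let s = moles of Mg3(PO4)2 that dissolve per litre. [Mg^2+] = 3s, [PO4^3-] = 0.00852 + 2s ≈ 0.00852 (Ksp is small, so little additional dissolves).
Ksp ≈ (3s)^3 × (0.00852)^2
s = 5.84 × 10^-8 M
Check: 2s = 1.2 x 10^-7 ≪ 0.00852, so the approximation is valid.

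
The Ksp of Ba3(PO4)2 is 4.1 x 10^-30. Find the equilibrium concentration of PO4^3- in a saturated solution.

Ba3(PO4)2(s) <=> 3 Ba^2+ + 2 PO4^3-
Ksp = [Ba^2+]^3[PO4^3-]^2
For each mole of Ba3(PO4)2 that dissolves: [Ba^2+] = 3s, [PO4^3-] = 2s.
Substituting: Ksp = (3s)^3(2s)^2 = 108s^5
s = (4.1 x 10^-30 / 108)^(1/5) = 5.20 × 10^-7 M
[PO4^3-] = 2s = 1.0 × 10^-6 M

1.0e-6 M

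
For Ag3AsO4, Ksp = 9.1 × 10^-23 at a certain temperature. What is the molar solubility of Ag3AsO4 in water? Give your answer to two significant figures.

Ag3AsO4(s) ⇌ 3 Ag^+(aq) + AsO4^3-(aq)
Ksp = [Ag^+]^3[AsO4^3-]
For each mole of Ag3AsO4 that dissolves: [Ag^+] = 3s, [AsO4^3-] = s.
So Ksp = (3s)^3 × s = 27s^4
Solving, s = (9.1 × 10^-23/27)^(1/4) = 1.4 × 10^-6 M

s = 1.4e-6 M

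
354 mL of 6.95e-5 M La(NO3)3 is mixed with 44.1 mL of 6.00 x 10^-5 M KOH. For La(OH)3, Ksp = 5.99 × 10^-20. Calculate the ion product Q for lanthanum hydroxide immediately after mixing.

Total volume = 354 + 44.1 = 398.1 mL.
[La^3+] = 6.95 x 10^-5 × (354/398.1) = 6.180 × 10^-5 M
[OH^-] = 6.00 x 10^-5 × (44.1/398.1) = 6.647 x 10^-6 M
La(OH)3(s) <=> La^3+(aq) + 3 OH^-(aq), so Q = [La^3+][OH^-]^3
Q = (6.180 × 10^-5)(6.647 × 10^-6)^3 = 1.81 × 10^-20
Q < Ksp, so no precipitate of La(OH)3 forms.

1.81 x 10^-20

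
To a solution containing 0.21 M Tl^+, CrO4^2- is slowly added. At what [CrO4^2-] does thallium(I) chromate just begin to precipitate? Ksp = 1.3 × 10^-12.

2.9 × 10^-11 M

Tl2CrO4(s) ⇌ 2 Tl^+ + CrO4^2-
Ksp = [Tl^+]^2[CrO4^2-]
Precipitation begins when Q = Ksp. With [Tl^+] = 0.21 M:
1.3 × 10^-12 = (0.21)^2 × [CrO4^2-]
[CrO4^2-] = (1.3 × 10^-12 / 4.41 × 10^-2) = 2.9 × 10^-11 M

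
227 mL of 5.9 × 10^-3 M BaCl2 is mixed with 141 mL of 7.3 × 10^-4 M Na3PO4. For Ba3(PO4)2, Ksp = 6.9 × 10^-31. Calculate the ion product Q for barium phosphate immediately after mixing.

Total volume = 227 + 141 = 368 mL.
[Ba^2+] = 5.9 × 10^-3 × (227/368) = 3.64 × 10^-3 M
[PO4^3-] = 7.3 x 10^-4 × (141/368) = 2.80 x 10^-4 M
Ba3(PO4)2(s) <=> 3 Ba^2+ + 2 PO4^3-, so Q = [Ba^2+]^3[PO4^3-]^2
Q = (3.64 × 10^-3)^3(2.80 x 10^-4)^2 = 3.8 × 10^-15
Q > Ksp, so Ba3(PO4)2 will precipitate.

3.8e-15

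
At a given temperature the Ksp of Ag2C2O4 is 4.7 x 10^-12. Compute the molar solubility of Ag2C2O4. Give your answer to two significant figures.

s ≈ 1.1 × 10^-4 M

Ag2C2O4(s) <=> 2 Ag^+(aq) + C2O4^2-(aq)
Ksp = [Ag^+]^2[C2O4^2-]
For each mole of Ag2C2O4 that dissolves: [Ag^+] = 2s, [C2O4^2-] = s.
Ksp = (2s)^2s = 4s^3
s^3 = 4.7 x 10^-12 / 4, so s = 1.1 × 10^-4 M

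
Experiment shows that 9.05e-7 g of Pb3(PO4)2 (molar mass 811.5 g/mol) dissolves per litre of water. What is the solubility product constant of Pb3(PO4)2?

Molar solubility s = (9.05 × 10^-7 g/L) / (811.5 g/mol) = 1.115 × 10^-9 M.
Pb3(PO4)2(s) <=> 3 Pb^2+(aq) + 2 PO4^3-(aq)
With molar solubility s: [Pb^2+] = 3s, [PO4^3-] = 2s.
Ksp = [Pb^2+]^3[PO4^3-]^2
Ksp = (3s)^3(2s)^2 = 108s^5
With s = 1.115 x 10^-9: Ksp = 1.86 × 10^-43

1.86 × 10^-43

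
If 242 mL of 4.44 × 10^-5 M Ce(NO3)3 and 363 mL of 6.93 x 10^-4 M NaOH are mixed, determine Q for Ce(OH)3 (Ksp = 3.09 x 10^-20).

Total volume = 242 + 363 = 605 mL.
[Ce^3+] = 4.44 × 10^-5 × (242/605) = 1.776 × 10^-5 M
[OH^-] = 6.93 x 10^-4 × (363/605) = 4.158 x 10^-4 M
Ce(OH)3(s) ⇌ Ce^3+ + 3 OH^-, so Q = [Ce^3+][OH^-]^3
Q = (1.776 × 10^-5)(4.158 × 10^-4)^3 = 1.28 × 10^-15
Q > Ksp, so Ce(OH)3 will precipitate.

Q ≈ 1.28 × 10^-15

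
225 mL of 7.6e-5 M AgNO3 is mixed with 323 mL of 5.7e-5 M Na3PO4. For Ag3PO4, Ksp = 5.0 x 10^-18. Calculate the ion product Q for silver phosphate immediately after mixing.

Total volume = 225 + 323 = 548 mL.
[Ag^+] = 7.6 x 10^-5 × (225/548) = 3.12 x 10^-5 M
[PO4^3-] = 5.7 × 10^-5 × (323/548) = 3.36 x 10^-5 M
Ag3PO4(s) ⇌ 3 Ag^+(aq) + PO4^3-(aq), so Q = [Ag^+]^3[PO4^3-]
Q = (3.12 × 10^-5)^3(3.36 x 10^-5) = 1.0 × 10^-18
Q < Ksp, so no precipitate of Ag3PO4 forms.

Q = 1.0 × 10^-18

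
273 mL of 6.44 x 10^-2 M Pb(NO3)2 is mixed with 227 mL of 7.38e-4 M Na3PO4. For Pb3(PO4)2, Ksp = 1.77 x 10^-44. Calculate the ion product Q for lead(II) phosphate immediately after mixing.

Q = 4.88e-12

Total volume = 273 + 227 = 500 mL.
[Pb^2+] = 6.44 × 10^-2 × (273/500) = 3.516 × 10^-2 M
[PO4^3-] = 7.38 × 10^-4 × (227/500) = 3.351 × 10^-4 M
Pb3(PO4)2(s) ⇌ 3 Pb^2+(aq) + 2 PO4^3-(aq), so Q = [Pb^2+]^3[PO4^3-]^2
Q = (3.516 × 10^-2)^3(3.351 x 10^-4)^2 = 4.88 x 10^-12
Q > Ksp, so Pb3(PO4)2 will precipitate.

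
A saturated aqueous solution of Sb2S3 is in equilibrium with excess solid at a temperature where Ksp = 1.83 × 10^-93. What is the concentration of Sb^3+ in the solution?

2.22e-19 M

Sb2S3(s) ⇌ 2 Sb^3+(aq) + 3 S^2-(aq)
Ksp = [Sb^3+]^2[S^2-]^3
For each mole of Sb2S3 that dissolves: [Sb^3+] = 2s, [S^2-] = 3s.
So Ksp = (2s)^2 × (3s)^3 = 108s^5
Solving, s = (1.83 × 10^-93/108)^(1/5) = 1.111 x 10^-19 M
[Sb^3+] = 2s = 2.22 × 10^-19 M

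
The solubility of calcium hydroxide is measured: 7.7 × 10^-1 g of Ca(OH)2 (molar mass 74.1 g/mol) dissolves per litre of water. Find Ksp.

4.5e-6

Molar solubility s = (7.7 x 10^-1 g/L) / (74.1 g/mol) = 1.04 × 10^-2 M.
Ca(OH)2(s) <=> Ca^2+ + 2 OH^-
If s mol/L of Ca(OH)2 dissolves, [Ca^2+] = s and [OH^-] = 2s.
Ksp = [Ca^2+][OH^-]^2
Substituting: Ksp = s(2s)^2 = 4s^3
With s = 1.04 × 10^-2: Ksp = 4.5 × 10^-6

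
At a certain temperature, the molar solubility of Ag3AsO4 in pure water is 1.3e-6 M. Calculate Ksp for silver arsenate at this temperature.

Ag3AsO4(s) <=> 3 Ag^+ + AsO4^3-
With molar solubility s: [Ag^+] = 3s, [AsO4^3-] = s.
Ksp = [Ag^+]^3[AsO4^3-]
Substituting: Ksp = (3s)^3s = 27s^4
With s = 1.3 x 10^-6: Ksp = 7.7 x 10^-23

Ksp = 7.7e-23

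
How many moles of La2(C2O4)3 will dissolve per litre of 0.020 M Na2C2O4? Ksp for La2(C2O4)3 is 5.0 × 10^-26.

La2(C2O4)3(s) <=> 2 La^3+(aq) + 3 C2O4^2-(aq)
Ksp = [La^3+]^2[C2O4^2-]^3
Let s = moles of La2(C2O4)3 that dissolve per litre. [La^3+] = 2s, [C2O4^2-] = 0.020 + 3s ≈ 0.020 (Ksp is small, so little additional dissolves).
Ksp ≈ (2s)^2 × (0.020)^3
s = 4.0 × 10^-11 M
Check: 3s = 1.2 x 10^-10 ≪ 0.020, so the approximation is valid.

s ≈ 4.0 × 10^-11 M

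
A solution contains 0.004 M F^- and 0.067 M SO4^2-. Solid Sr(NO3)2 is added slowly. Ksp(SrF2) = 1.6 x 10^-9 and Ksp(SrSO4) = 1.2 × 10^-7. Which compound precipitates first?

SrSO4

Each salt begins to precipitate when Q = Ksp, i.e. when [Sr^2+] reaches its threshold.
For SrF2: 1.6 x 10^-9 = (0.004)^2 × [Sr^2+]  ⇒  [Sr^2+] = 1.0 × 10^-4 M.
For SrSO4: 1.2 × 10^-7 = 0.067 × [Sr^2+]  ⇒  [Sr^2+] = 1.8 × 10^-6 M.
The salt with the lower threshold [Sr^2+] precipitates first: SrSO4.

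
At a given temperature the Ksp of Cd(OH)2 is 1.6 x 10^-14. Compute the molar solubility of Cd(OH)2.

Cd(OH)2(s) ⇌ Cd^2+ + 2 OH^-
Ksp = [Cd^2+][OH^-]^2
With molar solubility s: [Cd^2+] = s, [OH^-] = 2s.
So Ksp = s × (2s)^2 = 4s^3
s^3 = 1.6 x 10^-14 / 4, so s = 1.6 × 10^-5 M

1.6e-5 M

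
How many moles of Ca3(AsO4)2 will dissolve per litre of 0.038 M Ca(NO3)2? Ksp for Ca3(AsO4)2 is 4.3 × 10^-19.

4.4 × 10^-8 M

Ca3(AsO4)2(s) <=> 3 Ca^2+ + 2 AsO4^3-
Ksp = [Ca^2+]^3[AsO4^3-]^2
If s mol/L dissolves here, [Ca^2+] = 0.038 + 3s ≈ 0.038, [AsO4^3-] = 2s (since Ca^2+ from Ca(NO3)2 dominates).
Ksp ≈ (0.038)^3 × (2s)^2
s = 4.4 x 10^-8 M
Check: 3s = 1.3 × 10^-7 ≪ 0.038, so the approximation is valid.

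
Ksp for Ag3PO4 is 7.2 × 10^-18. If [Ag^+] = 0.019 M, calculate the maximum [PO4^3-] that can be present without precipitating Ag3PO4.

[PO4^3-] = 1.0 x 10^-12 M

Ag3PO4(s) ⇌ 3 Ag^+(aq) + PO4^3-(aq)
Ksp = [Ag^+]^3[PO4^3-]
Precipitation begins when Q = Ksp. With [Ag^+] = 0.019 M:
7.2 × 10^-18 = (0.019)^3 × [PO4^3-]
[PO4^3-] = (7.2 × 10^-18 / 6.86 x 10^-6) = 1.0 x 10^-12 M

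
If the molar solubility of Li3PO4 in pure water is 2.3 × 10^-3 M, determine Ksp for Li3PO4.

Ksp ≈ 7.6e-10

Li3PO4(s) ⇌ 3 Li^+(aq) + PO4^3-(aq)
If s mol/L of Li3PO4 dissolves, [Li^+] = 3s and [PO4^3-] = s.
Ksp = [Li^+]^3[PO4^3-]
So Ksp = (3s)^3 × s = 27s^4
With s = 2.3 × 10^-3: Ksp = 7.6 × 10^-10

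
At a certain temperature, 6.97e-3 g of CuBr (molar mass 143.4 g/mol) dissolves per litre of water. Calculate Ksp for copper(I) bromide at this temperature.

Ksp = 2.36e-9

Molar solubility s = (6.97 × 10^-3 g/L) / (143.4 g/mol) = 4.861 × 10^-5 M.
CuBr(s) ⇌ Cu^+(aq) + Br^-(aq)
With molar solubility s: [Cu^+] = s, [Br^-] = s.
Ksp = [Cu^+][Br^-]
Ksp = s^2
Ksp = (4.861 × 10^-5)^2 = 2.36 x 10^-9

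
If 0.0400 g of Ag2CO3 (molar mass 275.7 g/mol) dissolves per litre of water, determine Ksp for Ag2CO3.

Molar solubility s = (4.00 x 10^-2 g/L) / (275.7 g/mol) = 1.451 x 10^-4 M.
Ag2CO3(s) ⇌ 2 Ag^+ + CO3^2-
For each mole of Ag2CO3 that dissolves: [Ag^+] = 2s, [CO3^2-] = s.
Ksp = [Ag^+]^2[CO3^2-]
So Ksp = (2s)^2 × s = 4s^3
Ksp = 4 × (1.451 × 10^-4)^3 = 1.22 × 10^-11

Ksp = 1.22 x 10^-11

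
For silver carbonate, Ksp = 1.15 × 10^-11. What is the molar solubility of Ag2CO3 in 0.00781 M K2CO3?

s ≈ 1.92 × 10^-5 M

Ag2CO3(s) ⇌ 2 Ag^+(aq) + CO3^2-(aq)
Ksp = [Ag^+]^2[CO3^2-]
Let s be the molar solubility in this solution. [Ag^+] = 2s, [CO3^2-] = 0.00781 + s ≈ 0.00781 (common-ion effect: CO3^2- is already 0.00781 M).
Ksp ≈ (2s)^2 × 0.00781
s = 1.92 x 10^-5 M
Check: s = 1.9 × 10^-5 ≪ 0.00781, so the approximation is valid.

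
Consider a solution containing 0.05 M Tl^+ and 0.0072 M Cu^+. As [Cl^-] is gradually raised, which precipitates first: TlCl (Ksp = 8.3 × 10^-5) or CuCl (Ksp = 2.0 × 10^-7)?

Precipitation of each salt starts when its ion product equals its Ksp.
For TlCl: 8.3 × 10^-5 = 0.05 × [Cl^-]  ⇒  [Cl^-] = 1.7 × 10^-3 M.
For CuCl: 2.0 × 10^-7 = 0.0072 × [Cl^-]  ⇒  [Cl^-] = 2.8 × 10^-5 M.
The salt with the lower threshold [Cl^-] precipitates first: CuCl.

CuCl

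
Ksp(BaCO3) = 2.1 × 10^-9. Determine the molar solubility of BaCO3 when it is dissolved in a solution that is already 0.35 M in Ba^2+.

s ≈ 6.0 × 10^-9 M

BaCO3(s) <=> Ba^2+ + CO3^2-
Ksp = [Ba^2+][CO3^2-]
Let s = moles of BaCO3 that dissolve per litre. [Ba^2+] = 0.35 + s ≈ 0.35, [CO3^2-] = s (common-ion effect: Ba^2+ is already 0.35 M).
Ksp ≈ 0.35 × s
s = 6.0 × 10^-9 M
Check: s = 6.0 x 10^-9 ≪ 0.35, so the approximation is valid.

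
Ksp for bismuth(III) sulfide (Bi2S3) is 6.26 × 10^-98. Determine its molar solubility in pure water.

s ≈ 1.42 x 10^-20 M

Bi2S3(s) ⇌ 2 Bi^3+(aq) + 3 S^2-(aq)
Ksp = [Bi^3+]^2[S^2-]^3
For each mole of Bi2S3 that dissolves: [Bi^3+] = 2s, [S^2-] = 3s.
Substituting: Ksp = (2s)^2(3s)^3 = 108s^5
s^5 = 6.26 × 10^-98 / 108, so s = 1.42 × 10^-20 M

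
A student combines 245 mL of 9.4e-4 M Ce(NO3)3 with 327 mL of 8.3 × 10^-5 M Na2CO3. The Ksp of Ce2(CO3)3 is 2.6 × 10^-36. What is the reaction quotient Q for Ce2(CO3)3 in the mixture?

Q ≈ 1.7e-20

Total volume = 245 + 327 = 572 mL.
[Ce^3+] = 9.4 × 10^-4 × (245/572) = 4.03 × 10^-4 M
[CO3^2-] = 8.3 x 10^-5 × (327/572) = 4.74 × 10^-5 M
Ce2(CO3)3(s) <=> 2 Ce^3+(aq) + 3 CO3^2-(aq), so Q = [Ce^3+]^2[CO3^2-]^3
Q = (4.03 × 10^-4)^2(4.74 × 10^-5)^3 = 1.7 × 10^-20
Q > Ksp, so Ce2(CO3)3 will precipitate.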